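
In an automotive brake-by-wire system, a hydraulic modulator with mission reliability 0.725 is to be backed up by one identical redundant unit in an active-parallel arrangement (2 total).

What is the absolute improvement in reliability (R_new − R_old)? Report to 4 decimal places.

R_before = 0.725
R_after = 1 − (1 − 0.725)^2 = 0.9244
ΔR = 0.9244 − 0.725 = 0.1994

0.1994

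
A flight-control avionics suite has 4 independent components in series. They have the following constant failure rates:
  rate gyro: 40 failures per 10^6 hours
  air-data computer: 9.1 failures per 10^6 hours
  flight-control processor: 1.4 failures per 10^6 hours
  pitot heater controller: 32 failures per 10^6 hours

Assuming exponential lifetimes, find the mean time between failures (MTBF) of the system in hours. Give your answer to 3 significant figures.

12100

Series of exponential components: λ_sys = Σ λ_i
λ_sys = 0.000040 + 0.0000091 + 0.0000014 + 0.000032 = 8.2500e-05 /h
MTBF = 1 / λ_sys = 12100 h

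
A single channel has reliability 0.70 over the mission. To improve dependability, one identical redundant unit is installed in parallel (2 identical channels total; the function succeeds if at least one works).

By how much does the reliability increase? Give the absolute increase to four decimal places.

R_before = 0.70
R_after = 1 − (1 − 0.70)^2 = 0.9100
ΔR = 0.9100 − 0.70 = 0.2100

0.2100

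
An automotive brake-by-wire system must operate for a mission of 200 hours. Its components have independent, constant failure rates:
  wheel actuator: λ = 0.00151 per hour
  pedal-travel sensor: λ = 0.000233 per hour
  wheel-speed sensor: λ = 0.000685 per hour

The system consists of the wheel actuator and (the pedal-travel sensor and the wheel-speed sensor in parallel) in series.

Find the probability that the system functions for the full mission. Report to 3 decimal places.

R(wheel actuator) = exp(−0.00151 × 200) = 0.73934
R(pedal-travel sensor) = exp(−0.000233 × 200) = 0.95447
R(wheel-speed sensor) = exp(−0.000685 × 200) = 0.87197
Parallel (pedal-travel sensor and wheel-speed sensor): 1 − (1 − 0.95447)(1 − 0.87197) = 0.99417
Series (wheel actuator and [0.99417]): 0.73934 × 0.99417 = 0.735

0.735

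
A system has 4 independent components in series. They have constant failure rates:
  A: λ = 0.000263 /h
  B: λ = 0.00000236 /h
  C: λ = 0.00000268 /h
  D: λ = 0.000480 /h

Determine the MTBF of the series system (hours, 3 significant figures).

1340

Series of exponential components: λ_sys = Σ λ_i
λ_sys = 0.000263 + 0.00000236 + 0.00000268 + 0.000480 = 7.4804e-04 /h
MTBF = 1 / λ_sys = 1340 h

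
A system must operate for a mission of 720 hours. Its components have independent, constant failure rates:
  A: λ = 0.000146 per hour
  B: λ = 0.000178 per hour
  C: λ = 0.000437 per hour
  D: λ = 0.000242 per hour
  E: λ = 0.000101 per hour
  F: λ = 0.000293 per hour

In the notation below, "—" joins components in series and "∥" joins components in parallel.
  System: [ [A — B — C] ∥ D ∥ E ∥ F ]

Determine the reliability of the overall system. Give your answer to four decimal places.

0.9991

R(A) = exp(−0.000146 × 720) = 0.900216
R(B) = exp(−0.000178 × 720) = 0.879713
R(C) = exp(−0.000437 × 720) = 0.730052
R(D) = exp(−0.000242 × 720) = 0.840095
R(E) = exp(−0.000101 × 720) = 0.929861
R(F) = exp(−0.000293 × 720) = 0.809806
Series (A, B, and C): 0.900216 × 0.879713 × 0.730052 = 0.578151
Parallel ([0.578151], D, E, and F): 1 − (1 − 0.578151)(1 − 0.840095)(1 − 0.929861)(1 − 0.809806) = 0.9991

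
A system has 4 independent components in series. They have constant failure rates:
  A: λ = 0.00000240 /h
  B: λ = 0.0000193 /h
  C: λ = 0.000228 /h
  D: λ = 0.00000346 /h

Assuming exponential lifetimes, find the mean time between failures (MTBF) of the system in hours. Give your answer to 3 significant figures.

Series of exponential components: λ_sys = Σ λ_i
λ_sys = 0.00000240 + 0.0000193 + 0.000228 + 0.00000346 = 2.5316e-04 /h
MTBF = 1 / λ_sys = 3950 h

3950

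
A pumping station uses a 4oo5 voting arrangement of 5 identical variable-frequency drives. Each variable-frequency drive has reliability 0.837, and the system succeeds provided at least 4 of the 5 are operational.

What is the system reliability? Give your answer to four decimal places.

R = Σ_{i=4}^{5} C(5,i) p^i (1−p)^{5−i} with p = 0.837
C(5,4)·0.837^4·0.163^1 = 0.399999
C(5,5)·0.837^5·0.163^0 = 0.410797
Sum = 0.8108

0.8108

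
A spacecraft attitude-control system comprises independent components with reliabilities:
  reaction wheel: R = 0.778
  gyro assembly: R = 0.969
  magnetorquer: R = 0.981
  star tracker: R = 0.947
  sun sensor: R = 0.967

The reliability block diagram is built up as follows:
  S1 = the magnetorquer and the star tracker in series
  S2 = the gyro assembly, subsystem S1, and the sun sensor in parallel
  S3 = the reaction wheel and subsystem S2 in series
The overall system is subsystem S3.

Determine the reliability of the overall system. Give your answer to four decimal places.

0.7779

Series (magnetorquer and star tracker): 0.981000 × 0.947000 = 0.929007
Parallel (gyro assembly, [0.929007], and sun sensor): 1 − (1 − 0.969000)(1 − 0.929007)(1 − 0.967000) = 0.999927
Series (reaction wheel and [0.999927]): 0.778000 × 0.999927 = 0.7779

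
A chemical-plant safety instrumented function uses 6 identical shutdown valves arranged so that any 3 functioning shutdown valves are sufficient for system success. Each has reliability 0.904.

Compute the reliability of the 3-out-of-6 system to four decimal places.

0.9989

R = Σ_{i=3}^{6} C(6,i) p^i (1−p)^{6−i} with p = 0.904
C(6,3)·0.904^3·0.096^3 = 0.013072
C(6,4)·0.904^4·0.096^2 = 0.092322
C(6,5)·0.904^5·0.096^1 = 0.347748
C(6,6)·0.904^6·0.096^0 = 0.545771
Sum = 0.9989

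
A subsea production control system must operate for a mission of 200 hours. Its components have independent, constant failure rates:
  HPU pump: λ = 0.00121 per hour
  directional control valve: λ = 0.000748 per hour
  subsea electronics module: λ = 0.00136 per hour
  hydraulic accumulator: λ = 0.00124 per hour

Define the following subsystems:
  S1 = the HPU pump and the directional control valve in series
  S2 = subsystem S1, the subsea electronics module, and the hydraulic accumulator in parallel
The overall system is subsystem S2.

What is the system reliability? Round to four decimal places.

R(HPU pump) = exp(−0.00121 × 200) = 0.785056
R(directional control valve) = exp(−0.000748 × 200) = 0.861052
R(subsea electronics module) = exp(−0.00136 × 200) = 0.761854
R(hydraulic accumulator) = exp(−0.00124 × 200) = 0.780360
Series (HPU pump and directional control valve): 0.785056 × 0.861052 = 0.675974
Parallel ([0.675974], subsea electronics module, and hydraulic accumulator): 1 − (1 − 0.675974)(1 − 0.761854)(1 − 0.780360) = 0.9831

0.9831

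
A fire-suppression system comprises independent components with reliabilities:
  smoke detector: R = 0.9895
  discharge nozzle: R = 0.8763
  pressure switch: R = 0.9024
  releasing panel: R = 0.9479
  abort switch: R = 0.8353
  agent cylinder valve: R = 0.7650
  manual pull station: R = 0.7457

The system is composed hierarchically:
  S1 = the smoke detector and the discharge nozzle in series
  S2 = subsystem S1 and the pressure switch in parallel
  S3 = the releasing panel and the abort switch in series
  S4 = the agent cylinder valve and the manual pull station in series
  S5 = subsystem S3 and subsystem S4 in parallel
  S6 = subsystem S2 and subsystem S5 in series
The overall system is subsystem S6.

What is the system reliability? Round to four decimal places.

Series (smoke detector and discharge nozzle): 0.989500 × 0.876300 = 0.867099
Parallel ([0.867099] and pressure switch): 1 − (1 − 0.867099)(1 − 0.902400) = 0.987029
Series (releasing panel and abort switch): 0.947900 × 0.835300 = 0.791781
Series (agent cylinder valve and manual pull station): 0.765000 × 0.745700 = 0.570461
Parallel ([0.791781] and [0.570461]): 1 − (1 − 0.791781)(1 − 0.570461) = 0.910562
Series ([0.987029] and [0.910562]): 0.987029 × 0.910562 = 0.8988

0.8988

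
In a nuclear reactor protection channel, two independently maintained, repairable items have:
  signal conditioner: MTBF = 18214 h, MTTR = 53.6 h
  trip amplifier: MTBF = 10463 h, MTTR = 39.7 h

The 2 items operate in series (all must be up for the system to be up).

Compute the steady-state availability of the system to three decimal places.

A(signal conditioner) = MTBF/(MTBF+MTTR) = 18214/(18214+53.6) = 0.997066
A(trip amplifier) = MTBF/(MTBF+MTTR) = 10463/(10463+39.7) = 0.996220
Series availability: 0.997066 × 0.996220 = 0.993

0.993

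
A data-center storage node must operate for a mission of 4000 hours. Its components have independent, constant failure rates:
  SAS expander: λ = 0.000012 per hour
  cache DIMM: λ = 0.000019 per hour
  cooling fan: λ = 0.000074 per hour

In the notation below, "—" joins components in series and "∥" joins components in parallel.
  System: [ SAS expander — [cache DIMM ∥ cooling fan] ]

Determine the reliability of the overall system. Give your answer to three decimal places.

R(SAS expander) = exp(−0.000012 × 4000) = 0.95313
R(cache DIMM) = exp(−0.000019 × 4000) = 0.92682
R(cooling fan) = exp(−0.000074 × 4000) = 0.74379
Parallel (cache DIMM and cooling fan): 1 − (1 − 0.92682)(1 − 0.74379) = 0.98125
Series (SAS expander and [0.98125]): 0.95313 × 0.98125 = 0.935

0.935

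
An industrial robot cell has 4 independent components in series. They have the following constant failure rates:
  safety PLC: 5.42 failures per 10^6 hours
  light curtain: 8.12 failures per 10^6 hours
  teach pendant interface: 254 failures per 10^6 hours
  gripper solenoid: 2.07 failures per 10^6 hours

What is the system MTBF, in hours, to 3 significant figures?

Series of exponential components: λ_sys = Σ λ_i
λ_sys = 0.00000542 + 0.00000812 + 0.000254 + 0.00000207 = 2.6961e-04 /h
MTBF = 1 / λ_sys = 3710 h

3710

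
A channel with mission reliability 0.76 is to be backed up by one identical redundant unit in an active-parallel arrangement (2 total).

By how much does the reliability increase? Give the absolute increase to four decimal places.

R_before = 0.76
R_after = 1 − (1 − 0.76)^2 = 0.9424
ΔR = 0.9424 − 0.76 = 0.1824

0.1824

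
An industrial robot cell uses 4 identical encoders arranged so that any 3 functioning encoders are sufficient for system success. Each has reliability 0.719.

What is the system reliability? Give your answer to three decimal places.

0.685

R = Σ_{i=3}^{4} C(4,i) p^i (1−p)^{4−i} with p = 0.719
C(4,3)·0.719^3·0.281^1 = 0.41779
C(4,4)·0.719^4·0.281^0 = 0.26725
Sum = 0.685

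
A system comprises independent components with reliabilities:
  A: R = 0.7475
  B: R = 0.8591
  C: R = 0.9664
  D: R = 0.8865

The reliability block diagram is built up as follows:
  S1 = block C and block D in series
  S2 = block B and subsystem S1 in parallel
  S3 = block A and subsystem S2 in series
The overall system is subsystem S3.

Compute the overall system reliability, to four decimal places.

Series (C and D): 0.966400 × 0.886500 = 0.856714
Parallel (B and [0.856714]): 1 − (1 − 0.859100)(1 − 0.856714) = 0.979811
Series (A and [0.979811]): 0.747500 × 0.979811 = 0.7324

0.7324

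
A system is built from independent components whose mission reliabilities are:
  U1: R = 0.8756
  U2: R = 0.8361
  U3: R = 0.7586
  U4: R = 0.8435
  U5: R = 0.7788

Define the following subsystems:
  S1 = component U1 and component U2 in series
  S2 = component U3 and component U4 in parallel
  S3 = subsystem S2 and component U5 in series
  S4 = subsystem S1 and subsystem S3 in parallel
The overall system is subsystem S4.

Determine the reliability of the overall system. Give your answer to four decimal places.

Series (U1 and U2): 0.875600 × 0.836100 = 0.732089
Parallel (U3 and U4): 1 − (1 − 0.758600)(1 − 0.843500) = 0.962221
Series ([0.962221] and U5): 0.962221 × 0.778800 = 0.749378
Parallel ([0.732089] and [0.749378]): 1 − (1 − 0.732089)(1 − 0.749378) = 0.9329

0.9329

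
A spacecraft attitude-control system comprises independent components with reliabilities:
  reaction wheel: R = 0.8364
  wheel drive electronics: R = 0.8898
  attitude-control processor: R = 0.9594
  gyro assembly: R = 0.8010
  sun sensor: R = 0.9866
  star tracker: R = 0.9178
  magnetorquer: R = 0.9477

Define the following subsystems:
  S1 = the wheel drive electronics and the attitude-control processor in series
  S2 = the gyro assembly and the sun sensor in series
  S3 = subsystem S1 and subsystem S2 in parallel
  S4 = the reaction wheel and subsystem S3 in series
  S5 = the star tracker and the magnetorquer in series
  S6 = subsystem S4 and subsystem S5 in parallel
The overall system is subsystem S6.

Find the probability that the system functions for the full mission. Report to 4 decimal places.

Series (wheel drive electronics and attitude-control processor): 0.889800 × 0.959400 = 0.853674
Series (gyro assembly and sun sensor): 0.801000 × 0.986600 = 0.790267
Parallel ([0.853674] and [0.790267]): 1 − (1 − 0.853674)(1 − 0.790267) = 0.969311
Series (reaction wheel and [0.969311]): 0.836400 × 0.969311 = 0.810732
Series (star tracker and magnetorquer): 0.917800 × 0.947700 = 0.869799
Parallel ([0.810732] and [0.869799]): 1 − (1 − 0.810732)(1 − 0.869799) = 0.9754

0.9754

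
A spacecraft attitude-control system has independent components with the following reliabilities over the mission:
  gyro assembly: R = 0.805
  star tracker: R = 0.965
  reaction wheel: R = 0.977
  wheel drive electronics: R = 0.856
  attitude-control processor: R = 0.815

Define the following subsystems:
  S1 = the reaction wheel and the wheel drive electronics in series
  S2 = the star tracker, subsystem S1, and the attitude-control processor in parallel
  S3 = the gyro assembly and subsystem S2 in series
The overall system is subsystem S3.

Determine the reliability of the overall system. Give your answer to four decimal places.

0.8041

Series (reaction wheel and wheel drive electronics): 0.977000 × 0.856000 = 0.836312
Parallel (star tracker, [0.836312], and attitude-control processor): 1 − (1 − 0.965000)(1 − 0.836312)(1 − 0.815000) = 0.998940
Series (gyro assembly and [0.998940]): 0.805000 × 0.998940 = 0.8041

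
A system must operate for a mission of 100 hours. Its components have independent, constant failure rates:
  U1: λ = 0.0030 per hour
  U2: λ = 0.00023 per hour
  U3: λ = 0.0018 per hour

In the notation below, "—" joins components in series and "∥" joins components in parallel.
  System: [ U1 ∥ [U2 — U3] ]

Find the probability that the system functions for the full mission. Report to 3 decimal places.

0.952

R(U1) = exp(−0.0030 × 100) = 0.74082
R(U2) = exp(−0.00023 × 100) = 0.97726
R(U3) = exp(−0.0018 × 100) = 0.83527
Series (U2 and U3): 0.97726 × 0.83527 = 0.81628
Parallel (U1 and [0.81628]): 1 − (1 − 0.74082)(1 − 0.81628) = 0.952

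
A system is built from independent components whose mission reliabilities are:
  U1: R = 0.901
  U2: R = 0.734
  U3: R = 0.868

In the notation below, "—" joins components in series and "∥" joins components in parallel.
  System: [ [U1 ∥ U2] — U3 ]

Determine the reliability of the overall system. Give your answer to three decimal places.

Parallel (U1 and U2): 1 − (1 − 0.90100)(1 − 0.73400) = 0.97367
Series ([0.97367] and U3): 0.97367 × 0.86800 = 0.845

0.845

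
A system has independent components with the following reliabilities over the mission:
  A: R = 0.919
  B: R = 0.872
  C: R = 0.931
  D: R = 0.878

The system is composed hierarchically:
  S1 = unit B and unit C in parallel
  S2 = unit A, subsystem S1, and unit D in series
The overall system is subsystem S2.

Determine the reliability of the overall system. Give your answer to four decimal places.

0.7998

Parallel (B and C): 1 − (1 − 0.872000)(1 − 0.931000) = 0.991168
Series (A, [0.991168], and D): 0.919000 × 0.991168 × 0.878000 = 0.7998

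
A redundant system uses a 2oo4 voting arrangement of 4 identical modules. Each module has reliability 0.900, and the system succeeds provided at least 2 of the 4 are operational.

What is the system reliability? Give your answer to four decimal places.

0.9963

R = Σ_{i=2}^{4} C(4,i) p^i (1−p)^{4−i} with p = 0.900
C(4,2)·0.900^2·0.100^2 = 0.048600
C(4,3)·0.900^3·0.100^1 = 0.291600
C(4,4)·0.900^4·0.100^0 = 0.656100
Sum = 0.9963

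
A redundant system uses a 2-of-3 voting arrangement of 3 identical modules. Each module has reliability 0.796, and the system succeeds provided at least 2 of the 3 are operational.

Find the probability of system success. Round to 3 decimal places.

0.892

R = Σ_{i=2}^{3} C(3,i) p^i (1−p)^{3−i} with p = 0.796
C(3,2)·0.796^2·0.204^1 = 0.38777
C(3,3)·0.796^3·0.204^0 = 0.50436
Sum = 0.892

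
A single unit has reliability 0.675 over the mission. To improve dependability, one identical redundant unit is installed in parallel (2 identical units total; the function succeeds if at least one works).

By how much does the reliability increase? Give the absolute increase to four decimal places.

R_before = 0.675
R_after = 1 − (1 − 0.675)^2 = 0.8944
ΔR = 0.8944 − 0.675 = 0.2194

0.2194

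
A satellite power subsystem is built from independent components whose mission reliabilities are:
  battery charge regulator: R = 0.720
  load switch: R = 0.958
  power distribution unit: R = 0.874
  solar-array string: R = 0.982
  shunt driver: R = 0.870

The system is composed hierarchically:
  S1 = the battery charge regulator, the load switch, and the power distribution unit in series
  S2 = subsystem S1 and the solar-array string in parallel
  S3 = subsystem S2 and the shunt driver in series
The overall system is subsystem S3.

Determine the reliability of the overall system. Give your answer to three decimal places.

0.864

Series (battery charge regulator, load switch, and power distribution unit): 0.72000 × 0.95800 × 0.87400 = 0.60285
Parallel ([0.60285] and solar-array string): 1 − (1 − 0.60285)(1 − 0.98200) = 0.99285
Series ([0.99285] and shunt driver): 0.99285 × 0.87000 = 0.864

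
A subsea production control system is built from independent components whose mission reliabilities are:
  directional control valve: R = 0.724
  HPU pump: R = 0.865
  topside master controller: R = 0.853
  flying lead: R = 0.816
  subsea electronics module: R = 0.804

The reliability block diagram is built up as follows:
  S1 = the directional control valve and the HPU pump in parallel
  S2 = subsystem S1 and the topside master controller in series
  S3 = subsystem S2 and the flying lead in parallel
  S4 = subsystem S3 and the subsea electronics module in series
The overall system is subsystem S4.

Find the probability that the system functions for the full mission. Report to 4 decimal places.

Parallel (directional control valve and HPU pump): 1 − (1 − 0.724000)(1 − 0.865000) = 0.962740
Series ([0.962740] and topside master controller): 0.962740 × 0.853000 = 0.821217
Parallel ([0.821217] and flying lead): 1 − (1 − 0.821217)(1 − 0.816000) = 0.967104
Series ([0.967104] and subsea electronics module): 0.967104 × 0.804000 = 0.7776

0.7776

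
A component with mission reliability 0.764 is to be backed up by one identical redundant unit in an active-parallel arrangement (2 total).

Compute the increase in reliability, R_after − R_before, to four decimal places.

0.1803

R_before = 0.764
R_after = 1 − (1 − 0.764)^2 = 0.9443
ΔR = 0.9443 − 0.764 = 0.1803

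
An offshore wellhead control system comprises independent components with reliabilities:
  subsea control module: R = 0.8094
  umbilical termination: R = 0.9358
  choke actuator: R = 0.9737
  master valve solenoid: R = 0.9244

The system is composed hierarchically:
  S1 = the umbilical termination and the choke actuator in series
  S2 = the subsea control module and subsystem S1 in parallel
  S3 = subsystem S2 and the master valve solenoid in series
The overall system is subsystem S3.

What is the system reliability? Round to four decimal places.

Series (umbilical termination and choke actuator): 0.935800 × 0.973700 = 0.911188
Parallel (subsea control module and [0.911188]): 1 − (1 − 0.809400)(1 − 0.911188) = 0.983072
Series ([0.983072] and master valve solenoid): 0.983072 × 0.924400 = 0.9088

0.9088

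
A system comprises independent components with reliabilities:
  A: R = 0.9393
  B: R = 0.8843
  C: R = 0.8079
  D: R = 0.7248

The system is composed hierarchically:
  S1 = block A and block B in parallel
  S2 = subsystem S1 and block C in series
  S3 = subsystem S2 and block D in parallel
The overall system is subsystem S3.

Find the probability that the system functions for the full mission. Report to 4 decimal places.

Parallel (A and B): 1 − (1 − 0.939300)(1 − 0.884300) = 0.992977
Series ([0.992977] and C): 0.992977 × 0.807900 = 0.802226
Parallel ([0.802226] and D): 1 − (1 − 0.802226)(1 − 0.724800) = 0.9456

0.9456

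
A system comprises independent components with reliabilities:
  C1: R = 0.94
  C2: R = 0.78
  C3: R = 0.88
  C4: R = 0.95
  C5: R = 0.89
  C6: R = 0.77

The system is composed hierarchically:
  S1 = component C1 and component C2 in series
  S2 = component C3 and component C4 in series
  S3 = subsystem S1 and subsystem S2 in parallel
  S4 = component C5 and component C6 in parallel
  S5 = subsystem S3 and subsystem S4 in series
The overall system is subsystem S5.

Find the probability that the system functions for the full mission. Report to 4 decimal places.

0.9321

Series (C1 and C2): 0.940000 × 0.780000 = 0.733200
Series (C3 and C4): 0.880000 × 0.950000 = 0.836000
Parallel ([0.733200] and [0.836000]): 1 − (1 − 0.733200)(1 − 0.836000) = 0.956245
Parallel (C5 and C6): 1 − (1 − 0.890000)(1 − 0.770000) = 0.974700
Series ([0.956245] and [0.974700]): 0.956245 × 0.974700 = 0.9321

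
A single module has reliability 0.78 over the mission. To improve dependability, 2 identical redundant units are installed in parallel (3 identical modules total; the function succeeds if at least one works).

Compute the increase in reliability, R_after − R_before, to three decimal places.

0.209

R_before = 0.78
R_after = 1 − (1 − 0.78)^3 = 0.989
ΔR = 0.989 − 0.78 = 0.209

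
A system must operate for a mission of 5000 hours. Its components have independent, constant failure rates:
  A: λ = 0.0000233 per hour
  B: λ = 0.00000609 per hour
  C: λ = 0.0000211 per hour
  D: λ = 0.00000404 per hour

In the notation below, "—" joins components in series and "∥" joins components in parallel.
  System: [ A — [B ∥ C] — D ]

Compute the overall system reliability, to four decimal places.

R(A) = exp(−0.0000233 × 5000) = 0.890030
R(B) = exp(−0.00000609 × 5000) = 0.970009
R(C) = exp(−0.0000211 × 5000) = 0.899874
R(D) = exp(−0.00000404 × 5000) = 0.980003
Parallel (B and C): 1 − (1 − 0.970009)(1 − 0.899874) = 0.996997
Series (A, [0.996997], and D): 0.890030 × 0.996997 × 0.980003 = 0.8696

0.8696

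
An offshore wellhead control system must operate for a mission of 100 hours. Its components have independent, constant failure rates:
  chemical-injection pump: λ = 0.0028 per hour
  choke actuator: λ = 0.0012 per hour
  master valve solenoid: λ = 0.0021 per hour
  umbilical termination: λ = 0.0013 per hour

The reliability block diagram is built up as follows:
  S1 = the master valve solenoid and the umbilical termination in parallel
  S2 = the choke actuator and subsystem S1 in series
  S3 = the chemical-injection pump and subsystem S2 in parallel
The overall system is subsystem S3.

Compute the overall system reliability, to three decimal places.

0.967

R(chemical-injection pump) = exp(−0.0028 × 100) = 0.75578
R(choke actuator) = exp(−0.0012 × 100) = 0.88692
R(master valve solenoid) = exp(−0.0021 × 100) = 0.81058
R(umbilical termination) = exp(−0.0013 × 100) = 0.87810
Parallel (master valve solenoid and umbilical termination): 1 − (1 − 0.81058)(1 − 0.87810) = 0.97691
Series (choke actuator and [0.97691]): 0.88692 × 0.97691 = 0.86644
Parallel (chemical-injection pump and [0.86644]): 1 − (1 − 0.75578)(1 − 0.86644) = 0.967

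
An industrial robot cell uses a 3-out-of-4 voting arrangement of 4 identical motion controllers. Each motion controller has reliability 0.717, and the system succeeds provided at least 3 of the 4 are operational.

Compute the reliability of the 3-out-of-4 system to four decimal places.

0.6815

R = Σ_{i=3}^{4} C(4,i) p^i (1−p)^{4−i} with p = 0.717
C(4,3)·0.717^3·0.283^1 = 0.417257
C(4,4)·0.717^4·0.283^0 = 0.264287
Sum = 0.6815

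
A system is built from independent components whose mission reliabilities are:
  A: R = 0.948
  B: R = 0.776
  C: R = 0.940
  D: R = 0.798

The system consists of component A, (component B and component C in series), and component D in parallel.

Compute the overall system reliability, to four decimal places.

Series (B and C): 0.776000 × 0.940000 = 0.729440
Parallel (A, [0.729440], and D): 1 − (1 − 0.948000)(1 − 0.729440)(1 − 0.798000) = 0.9972

0.9972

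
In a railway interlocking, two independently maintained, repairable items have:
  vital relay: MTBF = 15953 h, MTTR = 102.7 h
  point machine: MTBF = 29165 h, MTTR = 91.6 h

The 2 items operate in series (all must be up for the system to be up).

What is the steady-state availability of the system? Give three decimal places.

A(vital relay) = MTBF/(MTBF+MTTR) = 15953/(15953+102.7) = 0.993604
A(point machine) = MTBF/(MTBF+MTTR) = 29165/(29165+91.6) = 0.996869
Series availability: 0.993604 × 0.996869 = 0.990

0.990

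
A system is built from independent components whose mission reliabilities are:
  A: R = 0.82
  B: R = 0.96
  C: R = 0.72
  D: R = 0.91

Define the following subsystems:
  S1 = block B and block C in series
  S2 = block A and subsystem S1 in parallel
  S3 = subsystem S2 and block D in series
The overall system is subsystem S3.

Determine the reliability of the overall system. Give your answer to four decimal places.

0.8594

Series (B and C): 0.960000 × 0.720000 = 0.691200
Parallel (A and [0.691200]): 1 − (1 − 0.820000)(1 − 0.691200) = 0.944416
Series ([0.944416] and D): 0.944416 × 0.910000 = 0.8594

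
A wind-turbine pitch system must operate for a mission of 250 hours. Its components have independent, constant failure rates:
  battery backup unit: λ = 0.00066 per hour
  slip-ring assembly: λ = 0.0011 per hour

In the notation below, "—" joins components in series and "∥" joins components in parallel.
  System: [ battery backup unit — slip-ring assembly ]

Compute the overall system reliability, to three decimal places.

0.644

R(battery backup unit) = exp(−0.00066 × 250) = 0.84789
R(slip-ring assembly) = exp(−0.0011 × 250) = 0.75957
Series (battery backup unit and slip-ring assembly): 0.84789 × 0.75957 = 0.644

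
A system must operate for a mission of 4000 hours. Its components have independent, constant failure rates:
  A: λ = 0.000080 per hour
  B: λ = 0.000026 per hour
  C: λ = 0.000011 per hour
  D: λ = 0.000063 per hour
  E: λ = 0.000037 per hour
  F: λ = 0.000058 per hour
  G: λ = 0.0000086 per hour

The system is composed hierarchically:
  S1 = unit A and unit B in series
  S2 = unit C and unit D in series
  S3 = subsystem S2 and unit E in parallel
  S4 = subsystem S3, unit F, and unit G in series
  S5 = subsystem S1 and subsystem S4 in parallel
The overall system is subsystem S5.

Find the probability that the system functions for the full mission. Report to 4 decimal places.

0.9098

R(A) = exp(−0.000080 × 4000) = 0.726149
R(B) = exp(−0.000026 × 4000) = 0.901225
R(C) = exp(−0.000011 × 4000) = 0.956954
R(D) = exp(−0.000063 × 4000) = 0.777245
R(E) = exp(−0.000037 × 4000) = 0.862431
R(F) = exp(−0.000058 × 4000) = 0.792946
R(G) = exp(−0.0000086 × 4000) = 0.966185
Series (A and B): 0.726149 × 0.901225 = 0.654424
Series (C and D): 0.956954 × 0.777245 = 0.743788
Parallel ([0.743788] and E): 1 − (1 − 0.743788)(1 − 0.862431) = 0.964753
Series ([0.964753], F, and G): 0.964753 × 0.792946 × 0.966185 = 0.739129
Parallel ([0.654424] and [0.739129]): 1 − (1 − 0.654424)(1 − 0.739129) = 0.9098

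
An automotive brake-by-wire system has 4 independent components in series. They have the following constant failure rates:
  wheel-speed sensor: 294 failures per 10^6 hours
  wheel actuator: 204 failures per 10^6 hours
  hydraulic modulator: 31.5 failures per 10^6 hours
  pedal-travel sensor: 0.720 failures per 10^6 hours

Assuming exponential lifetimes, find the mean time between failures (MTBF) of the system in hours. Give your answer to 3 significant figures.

1890

Series of exponential components: λ_sys = Σ λ_i
λ_sys = 0.000294 + 0.000204 + 0.0000315 + 0.000000720 = 5.3022e-04 /h
MTBF = 1 / λ_sys = 1890 h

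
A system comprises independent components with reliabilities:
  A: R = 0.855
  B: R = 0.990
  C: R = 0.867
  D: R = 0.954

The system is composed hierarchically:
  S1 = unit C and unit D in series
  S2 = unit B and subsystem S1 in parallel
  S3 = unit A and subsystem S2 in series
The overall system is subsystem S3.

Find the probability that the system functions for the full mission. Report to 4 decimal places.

0.8535

Series (C and D): 0.867000 × 0.954000 = 0.827118
Parallel (B and [0.827118]): 1 − (1 − 0.990000)(1 − 0.827118) = 0.998271
Series (A and [0.998271]): 0.855000 × 0.998271 = 0.8535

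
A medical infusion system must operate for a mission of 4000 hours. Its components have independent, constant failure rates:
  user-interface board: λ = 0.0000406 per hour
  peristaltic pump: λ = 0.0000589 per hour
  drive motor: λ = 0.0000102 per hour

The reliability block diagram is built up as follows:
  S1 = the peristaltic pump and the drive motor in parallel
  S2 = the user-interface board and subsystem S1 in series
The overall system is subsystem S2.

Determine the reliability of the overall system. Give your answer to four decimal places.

0.8430

R(user-interface board) = exp(−0.0000406 × 4000) = 0.850101
R(peristaltic pump) = exp(−0.0000589 × 4000) = 0.790097
R(drive motor) = exp(−0.0000102 × 4000) = 0.960021
Parallel (peristaltic pump and drive motor): 1 − (1 − 0.790097)(1 − 0.960021) = 0.991608
Series (user-interface board and [0.991608]): 0.850101 × 0.991608 = 0.8430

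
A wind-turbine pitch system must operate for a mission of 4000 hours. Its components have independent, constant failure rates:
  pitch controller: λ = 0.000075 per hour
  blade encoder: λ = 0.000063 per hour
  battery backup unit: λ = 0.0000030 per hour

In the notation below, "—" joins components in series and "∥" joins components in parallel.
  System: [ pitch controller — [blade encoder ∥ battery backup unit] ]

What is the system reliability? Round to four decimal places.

0.7388

R(pitch controller) = exp(−0.000075 × 4000) = 0.740818
R(blade encoder) = exp(−0.000063 × 4000) = 0.777245
R(battery backup unit) = exp(−0.0000030 × 4000) = 0.988072
Parallel (blade encoder and battery backup unit): 1 − (1 − 0.777245)(1 − 0.988072) = 0.997343
Series (pitch controller and [0.997343]): 0.740818 × 0.997343 = 0.7388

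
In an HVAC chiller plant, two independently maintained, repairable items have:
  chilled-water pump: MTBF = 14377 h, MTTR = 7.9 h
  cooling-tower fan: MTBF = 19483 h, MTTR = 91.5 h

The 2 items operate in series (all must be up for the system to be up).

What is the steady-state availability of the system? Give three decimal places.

A(chilled-water pump) = MTBF/(MTBF+MTTR) = 14377/(14377+7.9) = 0.999451
A(cooling-tower fan) = MTBF/(MTBF+MTTR) = 19483/(19483+91.5) = 0.995326
Series availability: 0.999451 × 0.995326 = 0.995

0.995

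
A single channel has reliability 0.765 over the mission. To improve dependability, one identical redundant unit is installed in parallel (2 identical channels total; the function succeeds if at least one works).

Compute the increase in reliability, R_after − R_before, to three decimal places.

0.180

R_before = 0.765
R_after = 1 − (1 − 0.765)^2 = 0.945
ΔR = 0.945 − 0.765 = 0.180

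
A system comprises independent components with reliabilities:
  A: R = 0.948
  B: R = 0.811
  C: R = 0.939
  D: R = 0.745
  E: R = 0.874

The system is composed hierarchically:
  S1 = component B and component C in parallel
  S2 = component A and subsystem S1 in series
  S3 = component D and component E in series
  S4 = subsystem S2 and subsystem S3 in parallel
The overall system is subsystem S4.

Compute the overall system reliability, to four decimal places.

Parallel (B and C): 1 − (1 − 0.811000)(1 − 0.939000) = 0.988471
Series (A and [0.988471]): 0.948000 × 0.988471 = 0.937071
Series (D and E): 0.745000 × 0.874000 = 0.651130
Parallel ([0.937071] and [0.651130]): 1 − (1 − 0.937071)(1 − 0.651130) = 0.9780

0.9780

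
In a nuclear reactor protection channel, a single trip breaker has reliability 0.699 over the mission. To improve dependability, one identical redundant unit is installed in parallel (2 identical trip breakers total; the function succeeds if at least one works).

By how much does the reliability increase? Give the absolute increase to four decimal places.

0.2104

R_before = 0.699
R_after = 1 − (1 − 0.699)^2 = 0.9094
ΔR = 0.9094 − 0.699 = 0.2104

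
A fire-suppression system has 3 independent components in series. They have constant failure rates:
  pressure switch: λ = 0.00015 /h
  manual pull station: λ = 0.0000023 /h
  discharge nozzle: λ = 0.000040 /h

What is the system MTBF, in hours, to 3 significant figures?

5200

Series of exponential components: λ_sys = Σ λ_i
λ_sys = 0.00015 + 0.0000023 + 0.000040 = 1.9230e-04 /h
MTBF = 1 / λ_sys = 5200 h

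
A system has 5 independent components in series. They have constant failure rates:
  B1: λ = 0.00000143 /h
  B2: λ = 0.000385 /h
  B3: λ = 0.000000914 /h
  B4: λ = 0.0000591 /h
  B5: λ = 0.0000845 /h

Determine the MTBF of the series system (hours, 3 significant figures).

1880

Series of exponential components: λ_sys = Σ λ_i
λ_sys = 0.00000143 + 0.000385 + 0.000000914 + 0.0000591 + 0.0000845 = 5.3094e-04 /h
MTBF = 1 / λ_sys = 1880 h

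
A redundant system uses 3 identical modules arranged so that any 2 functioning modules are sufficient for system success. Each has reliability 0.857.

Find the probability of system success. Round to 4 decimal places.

0.9445

R = Σ_{i=2}^{3} C(3,i) p^i (1−p)^{3−i} with p = 0.857
C(3,2)·0.857^2·0.143^1 = 0.315079
C(3,3)·0.857^3·0.143^0 = 0.629423
Sum = 0.9445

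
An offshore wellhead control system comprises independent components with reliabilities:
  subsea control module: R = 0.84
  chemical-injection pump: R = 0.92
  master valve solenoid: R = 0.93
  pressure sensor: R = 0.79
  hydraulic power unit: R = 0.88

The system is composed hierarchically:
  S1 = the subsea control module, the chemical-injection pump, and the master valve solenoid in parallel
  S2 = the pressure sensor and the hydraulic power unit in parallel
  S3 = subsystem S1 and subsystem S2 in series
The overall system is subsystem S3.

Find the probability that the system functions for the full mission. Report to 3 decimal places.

0.974

Parallel (subsea control module, chemical-injection pump, and master valve solenoid): 1 − (1 − 0.84000)(1 − 0.92000)(1 − 0.93000) = 0.99910
Parallel (pressure sensor and hydraulic power unit): 1 − (1 − 0.79000)(1 − 0.88000) = 0.97480
Series ([0.99910] and [0.97480]): 0.99910 × 0.97480 = 0.974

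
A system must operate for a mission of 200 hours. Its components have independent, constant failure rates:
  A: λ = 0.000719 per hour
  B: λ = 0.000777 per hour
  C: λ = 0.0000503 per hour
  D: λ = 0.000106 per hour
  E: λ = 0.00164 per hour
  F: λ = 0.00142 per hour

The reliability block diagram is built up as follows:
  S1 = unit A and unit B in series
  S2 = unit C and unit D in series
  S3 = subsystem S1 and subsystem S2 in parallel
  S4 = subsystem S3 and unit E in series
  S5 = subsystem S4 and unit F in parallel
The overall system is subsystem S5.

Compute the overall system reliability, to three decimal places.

0.929

R(A) = exp(−0.000719 × 200) = 0.86606
R(B) = exp(−0.000777 × 200) = 0.85607
R(C) = exp(−0.0000503 × 200) = 0.98999
R(D) = exp(−0.000106 × 200) = 0.97902
R(E) = exp(−0.00164 × 200) = 0.72036
R(F) = exp(−0.00142 × 200) = 0.75277
Series (A and B): 0.86606 × 0.85607 = 0.74141
Series (C and D): 0.98999 × 0.97902 = 0.96922
Parallel ([0.74141] and [0.96922]): 1 − (1 − 0.74141)(1 − 0.96922) = 0.99204
Series ([0.99204] and E): 0.99204 × 0.72036 = 0.71463
Parallel ([0.71463] and F): 1 − (1 − 0.71463)(1 − 0.75277) = 0.929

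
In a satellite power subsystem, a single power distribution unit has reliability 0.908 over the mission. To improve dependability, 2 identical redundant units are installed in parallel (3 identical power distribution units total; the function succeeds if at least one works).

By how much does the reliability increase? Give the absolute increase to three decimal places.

0.091

R_before = 0.908
R_after = 1 − (1 − 0.908)^3 = 0.999
ΔR = 0.999 − 0.908 = 0.091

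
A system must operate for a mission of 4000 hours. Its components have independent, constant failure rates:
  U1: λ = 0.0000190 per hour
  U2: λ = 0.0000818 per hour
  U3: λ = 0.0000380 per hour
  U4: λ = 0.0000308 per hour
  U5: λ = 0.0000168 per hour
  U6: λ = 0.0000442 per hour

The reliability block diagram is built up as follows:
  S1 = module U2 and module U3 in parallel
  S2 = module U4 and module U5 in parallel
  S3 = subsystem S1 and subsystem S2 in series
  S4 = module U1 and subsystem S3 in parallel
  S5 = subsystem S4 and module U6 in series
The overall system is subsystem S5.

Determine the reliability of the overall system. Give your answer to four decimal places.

R(U1) = exp(−0.0000190 × 4000) = 0.926816
R(U2) = exp(−0.0000818 × 4000) = 0.720940
R(U3) = exp(−0.0000380 × 4000) = 0.858988
R(U4) = exp(−0.0000308 × 4000) = 0.884087
R(U5) = exp(−0.0000168 × 4000) = 0.935008
R(U6) = exp(−0.0000442 × 4000) = 0.837947
Parallel (U2 and U3): 1 − (1 − 0.720940)(1 − 0.858988) = 0.960649
Parallel (U4 and U5): 1 − (1 − 0.884087)(1 − 0.935008) = 0.992467
Series ([0.960649] and [0.992467]): 0.960649 × 0.992467 = 0.953412
Parallel (U1 and [0.953412]): 1 − (1 − 0.926816)(1 − 0.953412) = 0.996591
Series ([0.996591] and U6): 0.996591 × 0.837947 = 0.8351

0.8351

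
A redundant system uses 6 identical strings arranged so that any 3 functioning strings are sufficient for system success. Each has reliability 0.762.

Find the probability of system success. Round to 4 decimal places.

0.9684

R = Σ_{i=3}^{6} C(6,i) p^i (1−p)^{6−i} with p = 0.762
C(6,3)·0.762^3·0.238^3 = 0.119296
C(6,4)·0.762^4·0.238^2 = 0.286461
C(6,5)·0.762^5·0.238^1 = 0.366862
C(6,6)·0.762^6·0.238^0 = 0.195763
Sum = 0.9684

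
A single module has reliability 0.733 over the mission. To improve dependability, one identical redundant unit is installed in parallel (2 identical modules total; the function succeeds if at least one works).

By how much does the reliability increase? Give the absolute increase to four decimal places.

0.1957

R_before = 0.733
R_after = 1 − (1 − 0.733)^2 = 0.9287
ΔR = 0.9287 − 0.733 = 0.1957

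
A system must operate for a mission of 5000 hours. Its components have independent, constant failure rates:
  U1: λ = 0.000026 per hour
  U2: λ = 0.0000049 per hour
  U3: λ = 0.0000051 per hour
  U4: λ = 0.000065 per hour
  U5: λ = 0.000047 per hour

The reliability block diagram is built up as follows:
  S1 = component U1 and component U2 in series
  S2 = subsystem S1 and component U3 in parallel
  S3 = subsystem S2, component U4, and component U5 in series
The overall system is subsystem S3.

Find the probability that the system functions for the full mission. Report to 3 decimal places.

0.569

R(U1) = exp(−0.000026 × 5000) = 0.87810
R(U2) = exp(−0.0000049 × 5000) = 0.97580
R(U3) = exp(−0.0000051 × 5000) = 0.97482
R(U4) = exp(−0.000065 × 5000) = 0.72253
R(U5) = exp(−0.000047 × 5000) = 0.79057
Series (U1 and U2): 0.87810 × 0.97580 = 0.85685
Parallel ([0.85685] and U3): 1 − (1 − 0.85685)(1 − 0.97482) = 0.99640
Series ([0.99640], U4, and U5): 0.99640 × 0.72253 × 0.79057 = 0.569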